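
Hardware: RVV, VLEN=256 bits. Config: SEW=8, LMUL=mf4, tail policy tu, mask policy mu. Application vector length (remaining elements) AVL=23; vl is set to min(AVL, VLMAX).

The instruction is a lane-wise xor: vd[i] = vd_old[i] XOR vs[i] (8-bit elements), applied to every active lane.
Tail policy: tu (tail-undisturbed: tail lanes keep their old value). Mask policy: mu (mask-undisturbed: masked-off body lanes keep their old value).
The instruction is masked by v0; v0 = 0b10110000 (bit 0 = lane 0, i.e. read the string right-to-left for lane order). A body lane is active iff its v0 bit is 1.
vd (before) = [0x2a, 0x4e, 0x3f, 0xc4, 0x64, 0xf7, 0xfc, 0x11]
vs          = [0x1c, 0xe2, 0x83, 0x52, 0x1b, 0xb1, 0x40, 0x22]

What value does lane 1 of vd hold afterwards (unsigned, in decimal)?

vd[1] = 78

lanes per group: 256·1/4/8 = 8
vl = min(AVL, VLMAX) = min(23, 8) = 8
vd[0] mask-off/keep -> 0x2a
vd[1] mask-off/keep -> 0x4e
vd[2] mask-off/keep -> 0x3f
vd[3] mask-off/keep -> 0xc4
vd[4] xor(0x64,0x1b) -> 0x7f
vd[5] xor(0xf7,0xb1) -> 0x46
vd[6] mask-off/keep -> 0xfc
vd[7] xor(0x11,0x22) -> 0x33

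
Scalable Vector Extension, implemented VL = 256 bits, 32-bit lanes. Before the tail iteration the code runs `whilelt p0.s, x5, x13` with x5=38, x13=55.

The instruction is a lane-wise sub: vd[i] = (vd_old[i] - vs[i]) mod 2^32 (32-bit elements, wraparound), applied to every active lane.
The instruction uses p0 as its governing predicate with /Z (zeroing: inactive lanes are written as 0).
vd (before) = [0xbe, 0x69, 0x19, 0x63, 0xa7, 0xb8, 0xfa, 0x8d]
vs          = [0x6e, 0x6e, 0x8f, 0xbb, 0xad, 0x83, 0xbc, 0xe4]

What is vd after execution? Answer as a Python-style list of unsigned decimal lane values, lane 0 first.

register lanes = 256/32 = 8
active while 38+j < 55, i.e. j ∈ [0,17) capped at 8 ⇒ 8
[0] sub(0xbe,0x6e) = 0x50
[1] sub(0x69,0x6e) = 0xfffffffb
[2] sub(0x19,0x8f) = 0xffffff8a
[3] sub(0x63,0xbb) = 0xffffffa8
[4] sub(0xa7,0xad) = 0xfffffffa
[5] sub(0xb8,0x83) = 0x35
[6] sub(0xfa,0xbc) = 0x3e
[7] sub(0x8d,0xe4) = 0xffffffa9

vd = [80, 4294967291, 4294967178, 4294967208, 4294967290, 53, 62, 4294967209]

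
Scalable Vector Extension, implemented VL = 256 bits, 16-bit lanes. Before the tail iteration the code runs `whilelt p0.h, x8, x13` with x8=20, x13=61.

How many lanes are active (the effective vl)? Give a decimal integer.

vl = 16

lane count: 256 div 16 = 16
active while 20+j < 61, i.e. j ∈ [0,41) capped at 16 ⇒ 16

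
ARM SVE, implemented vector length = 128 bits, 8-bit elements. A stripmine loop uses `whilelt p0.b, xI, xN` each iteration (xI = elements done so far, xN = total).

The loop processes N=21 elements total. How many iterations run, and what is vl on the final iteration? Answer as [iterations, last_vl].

128-bit reg / 8-bit elem → 16 lanes
N=21: ⌈21/16⌉ = 2 iters; last vl = 21 − 1×16 = 5

[iterations, last_vl] = [2, 5]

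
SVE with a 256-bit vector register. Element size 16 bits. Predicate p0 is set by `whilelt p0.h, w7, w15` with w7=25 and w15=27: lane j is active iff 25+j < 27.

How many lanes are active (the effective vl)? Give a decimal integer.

lane count: 256 div 16 = 16
active while 25+j < 27, i.e. j ∈ [0,2) capped at 16 ⇒ 2

vl = 2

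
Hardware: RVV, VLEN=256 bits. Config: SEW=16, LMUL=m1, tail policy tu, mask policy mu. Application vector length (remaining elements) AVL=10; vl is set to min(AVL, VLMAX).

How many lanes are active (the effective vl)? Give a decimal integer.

VLMAX = VLEN×LMUL/SEW = 256×1/16 = 16
AVL=10 ≤ VLMAX=16, so vl = 10

vl = 10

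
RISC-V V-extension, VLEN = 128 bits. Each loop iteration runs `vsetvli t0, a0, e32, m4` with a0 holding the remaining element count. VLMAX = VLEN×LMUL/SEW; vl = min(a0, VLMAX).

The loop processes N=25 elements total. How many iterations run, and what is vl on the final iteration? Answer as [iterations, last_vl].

[iterations, last_vl] = [2, 9]

VLMAX = VLEN×LMUL/SEW = 128×4/32 = 16
iterations = ceil(25/16) = 2; final-pass vl = 9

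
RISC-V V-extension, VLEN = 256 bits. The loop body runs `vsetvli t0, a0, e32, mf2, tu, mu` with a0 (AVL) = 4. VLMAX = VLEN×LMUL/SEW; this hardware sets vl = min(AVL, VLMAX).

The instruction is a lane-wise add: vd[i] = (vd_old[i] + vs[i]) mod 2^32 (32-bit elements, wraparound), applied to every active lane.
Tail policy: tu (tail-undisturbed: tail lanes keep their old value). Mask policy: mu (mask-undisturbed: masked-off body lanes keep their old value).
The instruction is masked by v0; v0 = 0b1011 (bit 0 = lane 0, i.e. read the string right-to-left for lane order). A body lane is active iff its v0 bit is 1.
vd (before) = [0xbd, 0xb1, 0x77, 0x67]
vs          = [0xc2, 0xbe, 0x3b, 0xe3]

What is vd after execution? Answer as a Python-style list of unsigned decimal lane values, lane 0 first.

vd = [383, 367, 119, 330]

lanes per group: 256·1/2/32 = 4
vl ← min(4, 4) = 4
vd[0] add(0xbd,0xc2) -> 0x17f
vd[1] add(0xb1,0xbe) -> 0x16f
vd[2] mask-off/keep -> 0x77
vd[3] add(0x67,0xe3) -> 0x14a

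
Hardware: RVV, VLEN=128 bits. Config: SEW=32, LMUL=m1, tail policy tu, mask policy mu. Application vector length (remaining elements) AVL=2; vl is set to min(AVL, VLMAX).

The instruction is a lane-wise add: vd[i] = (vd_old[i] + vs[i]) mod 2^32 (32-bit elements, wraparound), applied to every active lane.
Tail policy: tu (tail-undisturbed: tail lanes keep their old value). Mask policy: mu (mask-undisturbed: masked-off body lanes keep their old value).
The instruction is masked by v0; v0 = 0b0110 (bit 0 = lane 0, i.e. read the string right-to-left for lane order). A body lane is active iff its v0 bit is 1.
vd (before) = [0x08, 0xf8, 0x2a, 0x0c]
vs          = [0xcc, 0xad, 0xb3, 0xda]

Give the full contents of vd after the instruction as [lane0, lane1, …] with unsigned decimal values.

vd = [8, 421, 42, 12]

VLMAX = (128 × 1) / 32 = 4 lanes
vl ← min(2, 4) = 2
[0] mask-off/keep = 0x08
[1] add(0xf8,0xad) = 0x1a5
[2] tail/keep = 0x2a
[3] tail/keep = 0x0c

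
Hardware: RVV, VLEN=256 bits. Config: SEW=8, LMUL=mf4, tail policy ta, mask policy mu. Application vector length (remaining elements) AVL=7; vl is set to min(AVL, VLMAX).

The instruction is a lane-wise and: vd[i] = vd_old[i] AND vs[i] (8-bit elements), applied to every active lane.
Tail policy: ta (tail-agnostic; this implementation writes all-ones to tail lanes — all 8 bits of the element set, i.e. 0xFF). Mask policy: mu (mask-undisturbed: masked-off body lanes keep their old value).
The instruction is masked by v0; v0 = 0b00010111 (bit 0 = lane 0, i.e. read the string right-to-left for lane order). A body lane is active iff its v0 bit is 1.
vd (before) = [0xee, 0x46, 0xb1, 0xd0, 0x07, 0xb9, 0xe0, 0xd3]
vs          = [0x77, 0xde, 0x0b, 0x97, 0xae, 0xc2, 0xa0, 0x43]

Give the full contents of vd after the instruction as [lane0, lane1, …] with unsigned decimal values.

VLMAX = (256 × 1/4) / 8 = 8 lanes
vl = min(AVL, VLMAX) = min(7, 8) = 7
lane  0: and(0xee,0x77) ⇒ 0x66
lane  1: and(0x46,0xde) ⇒ 0x46
lane  2: and(0xb1,0x0b) ⇒ 0x01
lane  3: mask-off/keep ⇒ 0xd0
lane  4: and(0x07,0xae) ⇒ 0x06
lane  5: mask-off/keep ⇒ 0xb9
lane  6: mask-off/keep ⇒ 0xe0
lane  7: tail/ones ⇒ 0xff

vd = [102, 70, 1, 208, 6, 185, 224, 255]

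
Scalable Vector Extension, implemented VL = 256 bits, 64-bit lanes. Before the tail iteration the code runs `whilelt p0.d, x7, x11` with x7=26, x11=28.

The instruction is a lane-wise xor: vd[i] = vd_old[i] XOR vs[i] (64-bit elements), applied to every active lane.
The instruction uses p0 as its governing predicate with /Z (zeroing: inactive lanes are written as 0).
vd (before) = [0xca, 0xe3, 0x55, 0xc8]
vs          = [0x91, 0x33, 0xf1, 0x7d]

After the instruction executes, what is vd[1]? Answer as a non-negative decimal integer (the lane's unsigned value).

vd[1] = 208

256-bit reg / 64-bit elem → 4 lanes
active while 26+j < 28, i.e. j ∈ [0,2) capped at 4 ⇒ 2
[0] xor(0xca,0x91) = 0x5b
[1] xor(0xe3,0x33) = 0xd0
[2] tail/zero = 0x00
[3] tail/zero = 0x00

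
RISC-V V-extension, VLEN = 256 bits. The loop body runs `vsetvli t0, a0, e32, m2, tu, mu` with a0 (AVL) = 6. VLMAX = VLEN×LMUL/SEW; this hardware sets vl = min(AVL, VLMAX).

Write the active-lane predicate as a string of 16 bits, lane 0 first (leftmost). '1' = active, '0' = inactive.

VLMAX = VLEN×LMUL/SEW = 256×2/32 = 16
AVL=6 ≤ VLMAX=16, so vl = 6
bits (lane 0 leftmost): 1111110000000000

predicate = 1111110000000000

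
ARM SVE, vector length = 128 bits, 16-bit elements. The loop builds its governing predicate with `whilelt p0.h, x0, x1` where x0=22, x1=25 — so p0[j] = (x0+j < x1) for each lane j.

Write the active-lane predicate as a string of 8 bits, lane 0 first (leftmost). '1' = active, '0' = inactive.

predicate = 11100000

register lanes = 128/16 = 8
p0[j] = (22+j < 25); true for j=0..2 → 3 lanes set
bits (lane 0 leftmost): 11100000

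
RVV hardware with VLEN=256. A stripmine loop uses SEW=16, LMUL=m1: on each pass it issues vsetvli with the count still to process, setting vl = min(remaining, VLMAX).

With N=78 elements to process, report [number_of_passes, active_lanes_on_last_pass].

VLMAX = VLEN×LMUL/SEW = 256×1/16 = 16
78 elements at 16/iter → 5 passes, remainder 14 on the last

[iterations, last_vl] = [5, 14]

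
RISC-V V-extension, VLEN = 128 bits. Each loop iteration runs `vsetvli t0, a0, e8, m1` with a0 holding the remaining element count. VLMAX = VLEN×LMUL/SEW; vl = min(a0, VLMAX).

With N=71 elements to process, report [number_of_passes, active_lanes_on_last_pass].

VLMAX = (128 × 1) / 8 = 16 lanes
71 elements at 16/iter → 5 passes, remainder 7 on the last

[iterations, last_vl] = [5, 7]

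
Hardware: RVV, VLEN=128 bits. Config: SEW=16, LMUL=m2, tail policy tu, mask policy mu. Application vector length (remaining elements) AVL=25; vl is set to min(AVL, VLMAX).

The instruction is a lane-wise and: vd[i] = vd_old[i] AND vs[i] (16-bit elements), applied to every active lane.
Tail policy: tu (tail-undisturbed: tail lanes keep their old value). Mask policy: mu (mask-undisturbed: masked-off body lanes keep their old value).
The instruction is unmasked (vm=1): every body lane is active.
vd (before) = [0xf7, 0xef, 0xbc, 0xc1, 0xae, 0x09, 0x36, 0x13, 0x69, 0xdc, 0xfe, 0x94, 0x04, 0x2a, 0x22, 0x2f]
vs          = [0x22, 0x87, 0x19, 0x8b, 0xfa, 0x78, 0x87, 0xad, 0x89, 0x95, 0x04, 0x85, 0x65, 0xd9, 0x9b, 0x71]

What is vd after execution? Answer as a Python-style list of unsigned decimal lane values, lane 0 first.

vd = [34, 135, 24, 129, 170, 8, 6, 1, 9, 148, 4, 132, 4, 8, 2, 33]

VLMAX = VLEN×LMUL/SEW = 128×2/16 = 16
vl ← min(25, 16) = 16
  i=0: and(0xf7,0x22) → 34
  i=1: and(0xef,0x87) → 135
  i=2: and(0xbc,0x19) → 24
  i=3: and(0xc1,0x8b) → 129
  i=4: and(0xae,0xfa) → 170
  i=5: and(0x09,0x78) → 8
  i=6: and(0x36,0x87) → 6
  i=7: and(0x13,0xad) → 1
  i=8: and(0x69,0x89) → 9
  i=9: and(0xdc,0x95) → 148
  i=10: and(0xfe,0x04) → 4
  i=11: and(0x94,0x85) → 132
  i=12: and(0x04,0x65) → 4
  i=13: and(0x2a,0xd9) → 8
  i=14: and(0x22,0x9b) → 2
  i=15: and(0x2f,0x71) → 33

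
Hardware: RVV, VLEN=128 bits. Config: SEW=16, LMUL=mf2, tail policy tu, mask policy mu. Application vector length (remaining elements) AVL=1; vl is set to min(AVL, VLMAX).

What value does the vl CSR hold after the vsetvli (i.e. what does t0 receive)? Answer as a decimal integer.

VLMAX = VLEN×LMUL/SEW = 128×1/2/16 = 4
vl ← min(1, 4) = 1

vl = 1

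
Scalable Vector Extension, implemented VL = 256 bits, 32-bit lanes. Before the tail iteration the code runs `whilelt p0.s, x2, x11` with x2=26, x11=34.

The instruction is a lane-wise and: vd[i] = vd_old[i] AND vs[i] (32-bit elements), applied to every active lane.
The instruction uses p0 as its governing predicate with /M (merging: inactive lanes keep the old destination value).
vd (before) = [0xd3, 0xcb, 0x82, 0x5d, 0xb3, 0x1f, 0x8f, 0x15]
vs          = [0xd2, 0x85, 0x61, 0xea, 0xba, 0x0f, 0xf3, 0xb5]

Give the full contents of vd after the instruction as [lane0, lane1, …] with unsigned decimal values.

vd = [210, 129, 0, 72, 178, 15, 131, 21]

256-bit reg / 32-bit elem → 8 lanes
whilelt: lane j active iff 26+j < 34 → j < 8 → 8 active
vd[0] and(0xd3,0xd2) -> 0xd2
vd[1] and(0xcb,0x85) -> 0x81
vd[2] and(0x82,0x61) -> 0x00
vd[3] and(0x5d,0xea) -> 0x48
vd[4] and(0xb3,0xba) -> 0xb2
vd[5] and(0x1f,0x0f) -> 0x0f
vd[6] and(0x8f,0xf3) -> 0x83
vd[7] and(0x15,0xb5) -> 0x15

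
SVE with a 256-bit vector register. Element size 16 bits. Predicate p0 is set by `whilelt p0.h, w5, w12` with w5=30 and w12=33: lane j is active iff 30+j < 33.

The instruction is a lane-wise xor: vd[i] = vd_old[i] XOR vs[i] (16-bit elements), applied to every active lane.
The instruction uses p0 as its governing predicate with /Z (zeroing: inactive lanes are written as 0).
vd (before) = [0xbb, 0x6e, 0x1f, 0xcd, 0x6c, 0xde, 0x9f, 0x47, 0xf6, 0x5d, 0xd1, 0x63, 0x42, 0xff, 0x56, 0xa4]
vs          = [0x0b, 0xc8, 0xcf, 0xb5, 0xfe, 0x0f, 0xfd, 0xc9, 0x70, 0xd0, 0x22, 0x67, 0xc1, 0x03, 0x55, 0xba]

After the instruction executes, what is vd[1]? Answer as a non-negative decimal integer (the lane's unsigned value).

vd[1] = 166

lane count: 256 div 16 = 16
active while 30+j < 33, i.e. j ∈ [0,3) capped at 16 ⇒ 3
[0] xor(0xbb,0x0b) = 0xb0
[1] xor(0x6e,0xc8) = 0xa6
[2] xor(0x1f,0xcf) = 0xd0
[3] tail/zero = 0x00
[4] tail/zero = 0x00
[5] tail/zero = 0x00
[6] tail/zero = 0x00
[7] tail/zero = 0x00
[8] tail/zero = 0x00
[9] tail/zero = 0x00
[10] tail/zero = 0x00
[11] tail/zero = 0x00
[12] tail/zero = 0x00
[13] tail/zero = 0x00
[14] tail/zero = 0x00
[15] tail/zero = 0x00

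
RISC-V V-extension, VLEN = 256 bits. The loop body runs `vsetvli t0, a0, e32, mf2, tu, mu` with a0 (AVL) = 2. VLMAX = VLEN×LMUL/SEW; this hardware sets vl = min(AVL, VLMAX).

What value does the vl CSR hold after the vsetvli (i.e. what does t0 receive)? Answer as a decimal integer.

vl = 2

lanes per group: 256·1/2/32 = 4
vl ← min(2, 4) = 2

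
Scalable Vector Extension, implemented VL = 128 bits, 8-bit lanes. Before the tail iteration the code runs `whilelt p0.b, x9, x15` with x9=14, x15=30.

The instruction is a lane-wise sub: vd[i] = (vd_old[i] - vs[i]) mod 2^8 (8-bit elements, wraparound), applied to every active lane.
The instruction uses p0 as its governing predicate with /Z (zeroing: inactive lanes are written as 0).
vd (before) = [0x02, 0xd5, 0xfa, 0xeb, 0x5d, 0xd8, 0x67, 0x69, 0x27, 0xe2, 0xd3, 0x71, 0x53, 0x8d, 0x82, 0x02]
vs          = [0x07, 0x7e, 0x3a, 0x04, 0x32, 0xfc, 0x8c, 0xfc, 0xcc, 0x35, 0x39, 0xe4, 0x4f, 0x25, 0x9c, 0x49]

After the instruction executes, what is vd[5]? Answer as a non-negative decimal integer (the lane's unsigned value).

vd[5] = 220

register lanes = 128/8 = 16
p0[j] = (14+j < 30); true for j=0..15 → 16 lanes set
[0] sub(0x02,0x07) = 0xfb
[1] sub(0xd5,0x7e) = 0x57
[2] sub(0xfa,0x3a) = 0xc0
[3] sub(0xeb,0x04) = 0xe7
[4] sub(0x5d,0x32) = 0x2b
[5] sub(0xd8,0xfc) = 0xdc
[6] sub(0x67,0x8c) = 0xdb
[7] sub(0x69,0xfc) = 0x6d
[8] sub(0x27,0xcc) = 0x5b
[9] sub(0xe2,0x35) = 0xad
[10] sub(0xd3,0x39) = 0x9a
[11] sub(0x71,0xe4) = 0x8d
[12] sub(0x53,0x4f) = 0x04
[13] sub(0x8d,0x25) = 0x68
[14] sub(0x82,0x9c) = 0xe6
[15] sub(0x02,0x49) = 0xb9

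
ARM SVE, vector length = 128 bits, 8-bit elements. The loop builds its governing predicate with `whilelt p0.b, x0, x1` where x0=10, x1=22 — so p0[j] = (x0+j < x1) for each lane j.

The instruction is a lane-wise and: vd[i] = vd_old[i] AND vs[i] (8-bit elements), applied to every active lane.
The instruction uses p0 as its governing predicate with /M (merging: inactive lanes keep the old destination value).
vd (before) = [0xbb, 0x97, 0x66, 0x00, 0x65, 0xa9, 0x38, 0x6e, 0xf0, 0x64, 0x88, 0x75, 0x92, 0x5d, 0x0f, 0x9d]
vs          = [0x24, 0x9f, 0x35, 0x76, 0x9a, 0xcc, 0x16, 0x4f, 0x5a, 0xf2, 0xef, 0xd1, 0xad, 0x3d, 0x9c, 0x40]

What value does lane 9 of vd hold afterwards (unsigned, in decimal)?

register lanes = 128/8 = 16
active while 10+j < 22, i.e. j ∈ [0,12) capped at 16 ⇒ 12
[0] and(0xbb,0x24) = 0x20
[1] and(0x97,0x9f) = 0x97
[2] and(0x66,0x35) = 0x24
[3] and(0x00,0x76) = 0x00
[4] and(0x65,0x9a) = 0x00
[5] and(0xa9,0xcc) = 0x88
[6] and(0x38,0x16) = 0x10
[7] and(0x6e,0x4f) = 0x4e
[8] and(0xf0,0x5a) = 0x50
[9] and(0x64,0xf2) = 0x60
[10] and(0x88,0xef) = 0x88
[11] and(0x75,0xd1) = 0x51
[12] tail/keep = 0x92
[13] tail/keep = 0x5d
[14] tail/keep = 0x0f
[15] tail/keep = 0x9d

vd[9] = 96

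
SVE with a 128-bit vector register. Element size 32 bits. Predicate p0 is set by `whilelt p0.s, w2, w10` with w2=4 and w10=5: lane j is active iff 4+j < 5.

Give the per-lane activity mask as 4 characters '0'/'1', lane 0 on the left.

predicate = 1000

lane count: 128 div 32 = 4
active while 4+j < 5, i.e. j ∈ [0,1) capped at 4 ⇒ 1
bits (lane 0 leftmost): 1000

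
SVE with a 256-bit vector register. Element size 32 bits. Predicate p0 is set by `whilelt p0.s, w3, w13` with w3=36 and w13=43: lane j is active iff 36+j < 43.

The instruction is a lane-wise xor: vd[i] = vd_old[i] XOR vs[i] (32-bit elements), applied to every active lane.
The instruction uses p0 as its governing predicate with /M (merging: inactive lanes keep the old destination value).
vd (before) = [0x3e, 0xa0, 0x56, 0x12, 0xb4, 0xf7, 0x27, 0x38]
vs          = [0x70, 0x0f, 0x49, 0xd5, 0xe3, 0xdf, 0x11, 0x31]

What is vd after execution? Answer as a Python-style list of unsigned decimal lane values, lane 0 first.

vd = [78, 175, 31, 199, 87, 40, 54, 56]

register lanes = 256/32 = 8
p0[j] = (36+j < 43); true for j=0..6 → 7 lanes set
vd[0] xor(0x3e,0x70) -> 0x4e
vd[1] xor(0xa0,0x0f) -> 0xaf
vd[2] xor(0x56,0x49) -> 0x1f
vd[3] xor(0x12,0xd5) -> 0xc7
vd[4] xor(0xb4,0xe3) -> 0x57
vd[5] xor(0xf7,0xdf) -> 0x28
vd[6] xor(0x27,0x11) -> 0x36
vd[7] tail/keep -> 0x38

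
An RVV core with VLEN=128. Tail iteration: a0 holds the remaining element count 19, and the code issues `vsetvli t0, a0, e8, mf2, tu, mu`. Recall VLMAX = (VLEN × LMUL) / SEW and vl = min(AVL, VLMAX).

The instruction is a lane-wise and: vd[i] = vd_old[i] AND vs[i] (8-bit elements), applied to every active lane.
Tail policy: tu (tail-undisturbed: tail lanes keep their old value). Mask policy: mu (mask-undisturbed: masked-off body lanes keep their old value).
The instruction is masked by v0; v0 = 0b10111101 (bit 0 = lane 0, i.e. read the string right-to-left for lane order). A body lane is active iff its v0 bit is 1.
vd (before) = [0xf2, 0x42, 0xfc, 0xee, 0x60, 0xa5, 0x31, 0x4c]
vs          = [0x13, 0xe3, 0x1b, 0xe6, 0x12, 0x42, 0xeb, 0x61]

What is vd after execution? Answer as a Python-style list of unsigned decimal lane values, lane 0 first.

vd = [18, 66, 24, 230, 0, 0, 49, 64]

VLMAX = VLEN×LMUL/SEW = 128×1/2/8 = 8
vl = min(AVL, VLMAX) = min(19, 8) = 8
  i=0: and(0xf2,0x13) → 18
  i=1: mask-off/keep → 66
  i=2: and(0xfc,0x1b) → 24
  i=3: and(0xee,0xe6) → 230
  i=4: and(0x60,0x12) → 0
  i=5: and(0xa5,0x42) → 0
  i=6: mask-off/keep → 49
  i=7: and(0x4c,0x61) → 64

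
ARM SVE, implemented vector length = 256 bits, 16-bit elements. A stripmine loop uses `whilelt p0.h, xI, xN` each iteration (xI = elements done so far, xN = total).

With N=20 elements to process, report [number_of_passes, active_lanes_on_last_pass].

[iterations, last_vl] = [2, 4]

256-bit reg / 16-bit elem → 16 lanes
20 elements at 16/iter → 2 passes, remainder 4 on the last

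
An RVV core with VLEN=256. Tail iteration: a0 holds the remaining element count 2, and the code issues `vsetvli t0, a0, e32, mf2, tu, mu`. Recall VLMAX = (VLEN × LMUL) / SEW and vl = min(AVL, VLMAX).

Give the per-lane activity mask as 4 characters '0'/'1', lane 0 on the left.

lanes per group: 256·1/2/32 = 4
vl ← min(2, 4) = 2
bits (lane 0 leftmost): 1100

predicate = 1100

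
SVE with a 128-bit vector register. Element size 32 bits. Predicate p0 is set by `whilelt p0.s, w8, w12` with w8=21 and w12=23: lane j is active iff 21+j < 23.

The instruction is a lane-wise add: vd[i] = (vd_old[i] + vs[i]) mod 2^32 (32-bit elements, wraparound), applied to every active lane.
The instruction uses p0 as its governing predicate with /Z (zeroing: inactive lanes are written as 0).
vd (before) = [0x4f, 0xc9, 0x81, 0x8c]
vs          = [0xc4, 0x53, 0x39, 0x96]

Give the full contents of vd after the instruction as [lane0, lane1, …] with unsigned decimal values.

vd = [275, 284, 0, 0]

lane count: 128 div 32 = 4
whilelt: lane j active iff 21+j < 23 → j < 2 → 2 active
  i=0: add(0x4f,0xc4) → 275
  i=1: add(0xc9,0x53) → 284
  i=2: tail/zero → 0
  i=3: tail/zero → 0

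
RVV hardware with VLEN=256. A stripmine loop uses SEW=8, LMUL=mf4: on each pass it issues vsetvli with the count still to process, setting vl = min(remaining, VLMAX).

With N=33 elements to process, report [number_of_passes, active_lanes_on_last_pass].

[iterations, last_vl] = [5, 1]

lanes per group: 256·1/4/8 = 8
iterations = ceil(33/8) = 5; final-pass vl = 1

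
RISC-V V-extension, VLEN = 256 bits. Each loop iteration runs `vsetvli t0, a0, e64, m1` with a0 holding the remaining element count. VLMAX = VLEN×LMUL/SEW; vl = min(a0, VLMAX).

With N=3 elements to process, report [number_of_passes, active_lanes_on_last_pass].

VLMAX = VLEN×LMUL/SEW = 256×1/64 = 4
N=3: ⌈3/4⌉ = 1 iters; last vl = 3 − 0×4 = 3

[iterations, last_vl] = [1, 3]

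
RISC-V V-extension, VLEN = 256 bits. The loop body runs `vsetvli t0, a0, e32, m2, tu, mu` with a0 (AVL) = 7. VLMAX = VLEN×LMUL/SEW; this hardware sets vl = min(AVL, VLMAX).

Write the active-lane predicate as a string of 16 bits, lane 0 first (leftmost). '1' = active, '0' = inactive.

predicate = 1111111000000000

VLMAX = VLEN×LMUL/SEW = 256×2/32 = 16
vl = min(AVL, VLMAX) = min(7, 16) = 7
bits (lane 0 leftmost): 1111111000000000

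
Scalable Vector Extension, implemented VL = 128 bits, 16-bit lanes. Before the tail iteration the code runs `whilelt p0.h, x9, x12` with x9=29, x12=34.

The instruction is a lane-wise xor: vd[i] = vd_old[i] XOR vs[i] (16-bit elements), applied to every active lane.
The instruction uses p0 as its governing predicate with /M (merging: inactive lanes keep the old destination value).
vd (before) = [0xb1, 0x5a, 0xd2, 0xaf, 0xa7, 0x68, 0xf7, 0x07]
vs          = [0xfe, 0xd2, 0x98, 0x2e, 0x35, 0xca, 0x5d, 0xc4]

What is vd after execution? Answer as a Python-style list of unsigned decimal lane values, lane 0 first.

vd = [79, 136, 74, 129, 146, 104, 247, 7]

128-bit reg / 16-bit elem → 8 lanes
whilelt: lane j active iff 29+j < 34 → j < 5 → 5 active
[0] xor(0xb1,0xfe) = 0x4f
[1] xor(0x5a,0xd2) = 0x88
[2] xor(0xd2,0x98) = 0x4a
[3] xor(0xaf,0x2e) = 0x81
[4] xor(0xa7,0x35) = 0x92
[5] tail/keep = 0x68
[6] tail/keep = 0xf7
[7] tail/keep = 0x07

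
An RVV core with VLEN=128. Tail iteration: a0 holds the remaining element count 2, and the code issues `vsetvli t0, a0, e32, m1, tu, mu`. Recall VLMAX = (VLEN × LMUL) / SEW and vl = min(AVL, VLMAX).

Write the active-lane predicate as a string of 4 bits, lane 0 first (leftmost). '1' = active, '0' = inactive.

lanes per group: 128·1/32 = 4
AVL=2 ≤ VLMAX=4, so vl = 2
bits (lane 0 leftmost): 1100

predicate = 1100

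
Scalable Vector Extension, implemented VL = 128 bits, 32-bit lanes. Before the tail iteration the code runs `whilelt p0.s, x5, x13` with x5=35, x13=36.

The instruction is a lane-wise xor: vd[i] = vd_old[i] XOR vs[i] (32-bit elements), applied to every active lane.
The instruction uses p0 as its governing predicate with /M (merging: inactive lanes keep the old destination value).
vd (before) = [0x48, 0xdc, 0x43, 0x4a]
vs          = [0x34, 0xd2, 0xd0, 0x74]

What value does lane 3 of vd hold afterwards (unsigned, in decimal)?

128-bit reg / 32-bit elem → 4 lanes
whilelt: lane j active iff 35+j < 36 → j < 1 → 1 active
  i=0: xor(0x48,0x34) → 124
  i=1: tail/keep → 220
  i=2: tail/keep → 67
  i=3: tail/keep → 74

vd[3] = 74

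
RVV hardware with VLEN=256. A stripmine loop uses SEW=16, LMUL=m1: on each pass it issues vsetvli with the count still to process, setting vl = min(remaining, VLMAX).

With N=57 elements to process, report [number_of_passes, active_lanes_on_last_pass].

[iterations, last_vl] = [4, 9]

VLMAX = VLEN×LMUL/SEW = 256×1/16 = 16
iterations = ceil(57/16) = 4; final-pass vl = 9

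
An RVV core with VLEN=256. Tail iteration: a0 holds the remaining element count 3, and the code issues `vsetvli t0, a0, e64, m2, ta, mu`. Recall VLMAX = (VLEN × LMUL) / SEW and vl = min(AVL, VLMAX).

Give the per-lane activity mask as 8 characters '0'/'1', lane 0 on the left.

VLMAX = (256 × 2) / 64 = 8 lanes
vl ← min(3, 8) = 3
bits (lane 0 leftmost): 11100000

predicate = 11100000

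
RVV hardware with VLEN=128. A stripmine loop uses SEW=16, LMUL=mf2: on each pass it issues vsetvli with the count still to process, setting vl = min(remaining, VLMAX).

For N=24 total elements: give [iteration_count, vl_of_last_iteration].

VLMAX = VLEN×LMUL/SEW = 128×1/2/16 = 4
24 elements at 4/iter → 6 passes, remainder 4 on the last

[iterations, last_vl] = [6, 4]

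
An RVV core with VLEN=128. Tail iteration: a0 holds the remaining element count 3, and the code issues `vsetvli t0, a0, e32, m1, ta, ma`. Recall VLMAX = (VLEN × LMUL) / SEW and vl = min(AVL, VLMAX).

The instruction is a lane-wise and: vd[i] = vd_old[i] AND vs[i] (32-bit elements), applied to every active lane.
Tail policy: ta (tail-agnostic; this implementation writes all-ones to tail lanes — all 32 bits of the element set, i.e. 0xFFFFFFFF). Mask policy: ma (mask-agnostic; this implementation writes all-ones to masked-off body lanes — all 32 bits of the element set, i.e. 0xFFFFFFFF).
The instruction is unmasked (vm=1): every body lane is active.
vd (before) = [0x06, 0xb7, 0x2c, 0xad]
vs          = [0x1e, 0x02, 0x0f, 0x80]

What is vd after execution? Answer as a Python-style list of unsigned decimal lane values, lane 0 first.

VLMAX = (128 × 1) / 32 = 4 lanes
AVL=3 ≤ VLMAX=4, so vl = 3
lane  0: and(0x06,0x1e) ⇒ 0x06
lane  1: and(0xb7,0x02) ⇒ 0x02
lane  2: and(0x2c,0x0f) ⇒ 0x0c
lane  3: tail/ones ⇒ 0xffffffff

vd = [6, 2, 12, 4294967295]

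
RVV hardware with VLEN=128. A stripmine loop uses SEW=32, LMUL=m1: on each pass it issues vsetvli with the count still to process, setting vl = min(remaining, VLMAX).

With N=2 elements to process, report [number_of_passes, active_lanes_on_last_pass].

VLMAX = (128 × 1) / 32 = 4 lanes
2 elements at 4/iter → 1 passes, remainder 2 on the last

[iterations, last_vl] = [1, 2]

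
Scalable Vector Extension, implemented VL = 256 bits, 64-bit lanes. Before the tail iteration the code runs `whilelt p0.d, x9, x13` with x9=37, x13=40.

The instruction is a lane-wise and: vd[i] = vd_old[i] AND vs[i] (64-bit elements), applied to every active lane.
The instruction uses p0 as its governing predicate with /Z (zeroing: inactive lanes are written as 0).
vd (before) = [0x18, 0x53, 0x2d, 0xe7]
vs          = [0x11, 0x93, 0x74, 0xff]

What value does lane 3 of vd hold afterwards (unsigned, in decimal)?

vd[3] = 0

lane count: 256 div 64 = 4
p0[j] = (37+j < 40); true for j=0..2 → 3 lanes set
  i=0: and(0x18,0x11) → 16
  i=1: and(0x53,0x93) → 19
  i=2: and(0x2d,0x74) → 36
  i=3: tail/zero → 0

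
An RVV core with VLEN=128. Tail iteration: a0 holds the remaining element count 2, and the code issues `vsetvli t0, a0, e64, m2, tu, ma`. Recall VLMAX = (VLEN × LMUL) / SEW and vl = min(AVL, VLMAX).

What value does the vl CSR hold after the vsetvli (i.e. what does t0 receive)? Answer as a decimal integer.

VLMAX = VLEN×LMUL/SEW = 128×2/64 = 4
vl = min(AVL, VLMAX) = min(2, 4) = 2

vl = 2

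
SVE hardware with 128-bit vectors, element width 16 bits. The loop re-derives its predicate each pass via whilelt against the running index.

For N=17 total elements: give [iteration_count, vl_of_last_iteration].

[iterations, last_vl] = [3, 1]

lane count: 128 div 16 = 8
N=17: ⌈17/8⌉ = 3 iters; last vl = 17 − 2×8 = 1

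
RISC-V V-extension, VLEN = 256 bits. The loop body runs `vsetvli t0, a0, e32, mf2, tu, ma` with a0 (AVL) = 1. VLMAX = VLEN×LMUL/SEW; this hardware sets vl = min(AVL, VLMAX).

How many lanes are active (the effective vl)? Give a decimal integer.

lanes per group: 256·1/2/32 = 4
vl ← min(1, 4) = 1

vl = 1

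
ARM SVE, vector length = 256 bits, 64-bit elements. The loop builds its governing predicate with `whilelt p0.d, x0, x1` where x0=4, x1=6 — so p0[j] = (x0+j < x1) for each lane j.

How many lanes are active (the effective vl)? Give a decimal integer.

vl = 2

256-bit reg / 64-bit elem → 4 lanes
p0[j] = (4+j < 6); true for j=0..1 → 2 lanes set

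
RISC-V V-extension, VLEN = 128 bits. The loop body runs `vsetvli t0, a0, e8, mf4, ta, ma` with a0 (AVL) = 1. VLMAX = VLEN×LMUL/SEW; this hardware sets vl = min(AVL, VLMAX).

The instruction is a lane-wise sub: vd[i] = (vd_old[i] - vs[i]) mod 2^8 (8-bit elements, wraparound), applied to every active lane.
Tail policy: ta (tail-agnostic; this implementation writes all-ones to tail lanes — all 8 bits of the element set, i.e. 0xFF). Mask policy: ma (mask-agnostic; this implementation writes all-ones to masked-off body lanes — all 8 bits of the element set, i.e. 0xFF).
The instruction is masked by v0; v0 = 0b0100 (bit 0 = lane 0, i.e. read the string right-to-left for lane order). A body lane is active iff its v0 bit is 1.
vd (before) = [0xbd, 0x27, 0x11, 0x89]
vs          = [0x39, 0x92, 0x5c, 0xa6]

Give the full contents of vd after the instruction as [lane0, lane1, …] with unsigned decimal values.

VLMAX = VLEN×LMUL/SEW = 128×1/4/8 = 4
AVL=1 ≤ VLMAX=4, so vl = 1
[0] mask-off/ones = 0xff
[1] tail/ones = 0xff
[2] tail/ones = 0xff
[3] tail/ones = 0xff

vd = [255, 255, 255, 255]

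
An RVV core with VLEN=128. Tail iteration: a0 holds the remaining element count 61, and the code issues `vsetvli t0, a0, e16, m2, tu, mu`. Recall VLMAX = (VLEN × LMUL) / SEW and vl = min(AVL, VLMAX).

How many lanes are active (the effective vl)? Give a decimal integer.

VLMAX = (128 × 2) / 16 = 16 lanes
AVL=61 > VLMAX=16, so vl = 16

vl = 16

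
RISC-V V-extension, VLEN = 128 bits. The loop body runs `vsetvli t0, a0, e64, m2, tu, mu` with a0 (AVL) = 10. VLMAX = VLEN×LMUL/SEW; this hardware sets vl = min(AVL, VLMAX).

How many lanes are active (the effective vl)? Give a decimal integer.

vl = 4

VLMAX = VLEN×LMUL/SEW = 128×2/64 = 4
vl = min(AVL, VLMAX) = min(10, 4) = 4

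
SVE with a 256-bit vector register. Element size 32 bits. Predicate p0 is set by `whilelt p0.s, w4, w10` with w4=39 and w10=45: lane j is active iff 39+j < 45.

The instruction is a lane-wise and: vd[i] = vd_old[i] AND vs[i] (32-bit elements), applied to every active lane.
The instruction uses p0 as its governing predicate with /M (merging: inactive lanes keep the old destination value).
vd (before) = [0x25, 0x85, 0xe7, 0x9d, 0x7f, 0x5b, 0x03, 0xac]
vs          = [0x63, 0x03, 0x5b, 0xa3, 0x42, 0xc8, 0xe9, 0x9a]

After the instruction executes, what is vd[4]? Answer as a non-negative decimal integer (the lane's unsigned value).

register lanes = 256/32 = 8
p0[j] = (39+j < 45); true for j=0..5 → 6 lanes set
lane  0: and(0x25,0x63) ⇒ 0x21
lane  1: and(0x85,0x03) ⇒ 0x01
lane  2: and(0xe7,0x5b) ⇒ 0x43
lane  3: and(0x9d,0xa3) ⇒ 0x81
lane  4: and(0x7f,0x42) ⇒ 0x42
lane  5: and(0x5b,0xc8) ⇒ 0x48
lane  6: tail/keep ⇒ 0x03
lane  7: tail/keep ⇒ 0xac

vd[4] = 66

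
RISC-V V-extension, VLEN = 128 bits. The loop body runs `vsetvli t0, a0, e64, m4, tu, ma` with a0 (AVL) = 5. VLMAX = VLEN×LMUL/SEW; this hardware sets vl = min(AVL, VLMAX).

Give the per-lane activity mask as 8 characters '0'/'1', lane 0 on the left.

lanes per group: 128·4/64 = 8
vl = min(AVL, VLMAX) = min(5, 8) = 5
bits (lane 0 leftmost): 11111000

predicate = 11111000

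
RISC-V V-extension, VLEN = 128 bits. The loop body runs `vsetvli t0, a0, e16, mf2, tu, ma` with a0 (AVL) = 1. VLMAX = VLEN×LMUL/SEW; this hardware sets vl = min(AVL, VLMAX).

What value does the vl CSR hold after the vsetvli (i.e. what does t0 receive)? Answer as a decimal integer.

lanes per group: 128·1/2/16 = 4
vl = min(AVL, VLMAX) = min(1, 4) = 1

vl = 1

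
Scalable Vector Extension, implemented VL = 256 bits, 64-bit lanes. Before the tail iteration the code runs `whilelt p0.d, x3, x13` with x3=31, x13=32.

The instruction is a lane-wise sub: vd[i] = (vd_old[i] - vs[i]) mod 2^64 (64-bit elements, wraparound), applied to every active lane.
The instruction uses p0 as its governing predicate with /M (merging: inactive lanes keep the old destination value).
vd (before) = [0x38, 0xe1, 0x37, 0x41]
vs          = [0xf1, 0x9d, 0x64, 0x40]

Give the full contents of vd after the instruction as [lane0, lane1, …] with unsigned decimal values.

vd = [18446744073709551431, 225, 55, 65]

register lanes = 256/64 = 4
p0[j] = (31+j < 32); true for j=0..0 → 1 lanes set
[0] sub(0x38,0xf1) = 0xffffffffffffff47
[1] tail/keep = 0xe1
[2] tail/keep = 0x37
[3] tail/keep = 0x41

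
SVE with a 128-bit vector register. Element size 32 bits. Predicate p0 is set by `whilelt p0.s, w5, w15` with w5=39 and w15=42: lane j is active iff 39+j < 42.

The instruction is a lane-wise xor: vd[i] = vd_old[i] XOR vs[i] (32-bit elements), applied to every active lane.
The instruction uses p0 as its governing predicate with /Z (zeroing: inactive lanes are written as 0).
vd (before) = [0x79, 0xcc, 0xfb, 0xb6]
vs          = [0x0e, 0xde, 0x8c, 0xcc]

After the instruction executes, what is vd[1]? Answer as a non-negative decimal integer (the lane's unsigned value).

lane count: 128 div 32 = 4
whilelt: lane j active iff 39+j < 42 → j < 3 → 3 active
lane  0: xor(0x79,0x0e) ⇒ 0x77
lane  1: xor(0xcc,0xde) ⇒ 0x12
lane  2: xor(0xfb,0x8c) ⇒ 0x77
lane  3: tail/zero ⇒ 0x00

vd[1] = 18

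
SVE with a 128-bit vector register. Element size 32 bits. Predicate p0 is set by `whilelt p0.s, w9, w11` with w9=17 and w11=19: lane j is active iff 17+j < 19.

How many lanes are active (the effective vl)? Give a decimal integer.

vl = 2

128-bit reg / 32-bit elem → 4 lanes
whilelt: lane j active iff 17+j < 19 → j < 2 → 2 active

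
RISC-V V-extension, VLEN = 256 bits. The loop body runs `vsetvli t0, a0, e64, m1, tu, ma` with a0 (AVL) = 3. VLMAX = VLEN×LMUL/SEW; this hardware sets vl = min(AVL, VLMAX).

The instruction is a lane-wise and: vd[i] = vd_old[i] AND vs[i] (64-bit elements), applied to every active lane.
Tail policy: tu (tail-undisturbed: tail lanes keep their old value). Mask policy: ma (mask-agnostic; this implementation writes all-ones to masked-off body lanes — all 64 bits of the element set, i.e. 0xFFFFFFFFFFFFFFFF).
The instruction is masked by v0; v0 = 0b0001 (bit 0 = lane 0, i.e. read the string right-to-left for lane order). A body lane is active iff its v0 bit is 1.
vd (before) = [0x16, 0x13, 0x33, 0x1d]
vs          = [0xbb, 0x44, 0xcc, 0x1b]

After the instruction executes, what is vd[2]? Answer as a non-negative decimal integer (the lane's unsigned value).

vd[2] = 18446744073709551615

VLMAX = VLEN×LMUL/SEW = 256×1/64 = 4
vl = min(AVL, VLMAX) = min(3, 4) = 3
  i=0: and(0x16,0xbb) → 18
  i=1: mask-off/ones → 18446744073709551615
  i=2: mask-off/ones → 18446744073709551615
  i=3: tail/keep → 29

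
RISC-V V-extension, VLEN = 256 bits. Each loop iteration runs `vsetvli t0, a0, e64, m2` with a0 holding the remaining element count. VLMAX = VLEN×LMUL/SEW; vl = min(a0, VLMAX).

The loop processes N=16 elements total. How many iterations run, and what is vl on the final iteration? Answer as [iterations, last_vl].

[iterations, last_vl] = [2, 8]

lanes per group: 256·2/64 = 8
iterations = ceil(16/8) = 2; final-pass vl = 8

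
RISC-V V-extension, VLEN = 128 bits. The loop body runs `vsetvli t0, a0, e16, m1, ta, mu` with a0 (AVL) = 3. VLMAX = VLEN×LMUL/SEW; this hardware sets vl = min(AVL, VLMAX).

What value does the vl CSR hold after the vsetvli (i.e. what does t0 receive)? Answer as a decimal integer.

vl = 3

VLMAX = (128 × 1) / 16 = 8 lanes
vl = min(AVL, VLMAX) = min(3, 8) = 3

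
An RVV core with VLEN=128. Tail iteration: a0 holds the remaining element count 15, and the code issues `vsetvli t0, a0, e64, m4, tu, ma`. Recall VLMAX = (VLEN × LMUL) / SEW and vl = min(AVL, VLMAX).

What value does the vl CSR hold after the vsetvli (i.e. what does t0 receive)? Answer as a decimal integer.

vl = 8

VLMAX = VLEN×LMUL/SEW = 128×4/64 = 8
vl ← min(15, 8) = 8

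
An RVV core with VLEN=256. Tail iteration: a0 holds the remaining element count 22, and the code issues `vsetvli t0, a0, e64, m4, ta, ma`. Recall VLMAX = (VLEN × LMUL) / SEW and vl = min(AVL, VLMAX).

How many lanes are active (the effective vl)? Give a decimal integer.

VLMAX = (256 × 4) / 64 = 16 lanes
vl ← min(22, 16) = 16

vl = 16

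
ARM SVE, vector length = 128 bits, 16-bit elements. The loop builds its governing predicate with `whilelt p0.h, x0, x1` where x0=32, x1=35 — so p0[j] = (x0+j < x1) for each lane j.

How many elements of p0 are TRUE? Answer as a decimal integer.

register lanes = 128/16 = 8
whilelt: lane j active iff 32+j < 35 → j < 3 → 3 active

vl = 3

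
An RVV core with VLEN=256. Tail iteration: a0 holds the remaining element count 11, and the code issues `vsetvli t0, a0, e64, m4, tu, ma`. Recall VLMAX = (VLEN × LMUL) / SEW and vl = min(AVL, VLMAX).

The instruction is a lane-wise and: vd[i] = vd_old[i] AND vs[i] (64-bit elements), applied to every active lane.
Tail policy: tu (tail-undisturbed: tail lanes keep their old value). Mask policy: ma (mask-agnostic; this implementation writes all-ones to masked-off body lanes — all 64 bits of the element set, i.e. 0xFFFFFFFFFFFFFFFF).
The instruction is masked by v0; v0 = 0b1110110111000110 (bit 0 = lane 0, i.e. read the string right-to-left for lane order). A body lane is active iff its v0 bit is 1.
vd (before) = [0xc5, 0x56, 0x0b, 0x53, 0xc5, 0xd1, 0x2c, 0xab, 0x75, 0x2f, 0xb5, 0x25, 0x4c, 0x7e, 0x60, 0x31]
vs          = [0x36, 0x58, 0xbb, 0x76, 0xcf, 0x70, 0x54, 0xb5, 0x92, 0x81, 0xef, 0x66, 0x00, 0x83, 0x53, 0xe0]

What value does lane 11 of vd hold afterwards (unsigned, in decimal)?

VLMAX = VLEN×LMUL/SEW = 256×4/64 = 16
AVL=11 ≤ VLMAX=16, so vl = 11
lane  0: mask-off/ones ⇒ 0xffffffffffffffff
lane  1: and(0x56,0x58) ⇒ 0x50
lane  2: and(0x0b,0xbb) ⇒ 0x0b
lane  3: mask-off/ones ⇒ 0xffffffffffffffff
lane  4: mask-off/ones ⇒ 0xffffffffffffffff
lane  5: mask-off/ones ⇒ 0xffffffffffffffff
lane  6: and(0x2c,0x54) ⇒ 0x04
lane  7: and(0xab,0xb5) ⇒ 0xa1
lane  8: and(0x75,0x92) ⇒ 0x10
lane  9: mask-off/ones ⇒ 0xffffffffffffffff
lane 10: and(0xb5,0xef) ⇒ 0xa5
lane 11: tail/keep ⇒ 0x25
lane 12: tail/keep ⇒ 0x4c
lane 13: tail/keep ⇒ 0x7e
lane 14: tail/keep ⇒ 0x60
lane 15: tail/keep ⇒ 0x31

vd[11] = 37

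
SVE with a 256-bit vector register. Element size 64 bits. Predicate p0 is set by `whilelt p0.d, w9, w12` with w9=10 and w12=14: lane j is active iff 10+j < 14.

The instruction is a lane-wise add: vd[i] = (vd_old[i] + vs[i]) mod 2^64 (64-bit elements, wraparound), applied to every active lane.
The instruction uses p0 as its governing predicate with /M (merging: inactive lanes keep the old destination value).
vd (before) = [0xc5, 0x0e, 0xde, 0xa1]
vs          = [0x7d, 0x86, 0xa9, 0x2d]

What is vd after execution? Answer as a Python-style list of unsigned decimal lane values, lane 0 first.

vd = [322, 148, 391, 206]

register lanes = 256/64 = 4
p0[j] = (10+j < 14); true for j=0..3 → 4 lanes set
vd[0] add(0xc5,0x7d) -> 0x142
vd[1] add(0x0e,0x86) -> 0x94
vd[2] add(0xde,0xa9) -> 0x187
vd[3] add(0xa1,0x2d) -> 0xce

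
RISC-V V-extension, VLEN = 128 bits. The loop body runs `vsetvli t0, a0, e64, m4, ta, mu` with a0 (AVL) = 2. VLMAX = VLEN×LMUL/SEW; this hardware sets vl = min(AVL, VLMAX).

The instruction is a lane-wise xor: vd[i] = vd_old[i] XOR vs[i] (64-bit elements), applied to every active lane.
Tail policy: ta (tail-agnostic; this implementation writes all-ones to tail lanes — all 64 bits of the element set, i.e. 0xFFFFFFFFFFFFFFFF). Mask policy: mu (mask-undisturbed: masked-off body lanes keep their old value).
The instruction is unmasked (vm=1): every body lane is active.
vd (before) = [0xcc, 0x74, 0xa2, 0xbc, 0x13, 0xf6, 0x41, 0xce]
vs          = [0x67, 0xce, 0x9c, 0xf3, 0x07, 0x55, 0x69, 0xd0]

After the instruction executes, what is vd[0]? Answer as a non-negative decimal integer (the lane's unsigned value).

lanes per group: 128·4/64 = 8
vl = min(AVL, VLMAX) = min(2, 8) = 2
[0] xor(0xcc,0x67) = 0xab
[1] xor(0x74,0xce) = 0xba
[2] tail/ones = 0xffffffffffffffff
[3] tail/ones = 0xffffffffffffffff
[4] tail/ones = 0xffffffffffffffff
[5] tail/ones = 0xffffffffffffffff
[6] tail/ones = 0xffffffffffffffff
[7] tail/ones = 0xffffffffffffffff

vd[0] = 171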